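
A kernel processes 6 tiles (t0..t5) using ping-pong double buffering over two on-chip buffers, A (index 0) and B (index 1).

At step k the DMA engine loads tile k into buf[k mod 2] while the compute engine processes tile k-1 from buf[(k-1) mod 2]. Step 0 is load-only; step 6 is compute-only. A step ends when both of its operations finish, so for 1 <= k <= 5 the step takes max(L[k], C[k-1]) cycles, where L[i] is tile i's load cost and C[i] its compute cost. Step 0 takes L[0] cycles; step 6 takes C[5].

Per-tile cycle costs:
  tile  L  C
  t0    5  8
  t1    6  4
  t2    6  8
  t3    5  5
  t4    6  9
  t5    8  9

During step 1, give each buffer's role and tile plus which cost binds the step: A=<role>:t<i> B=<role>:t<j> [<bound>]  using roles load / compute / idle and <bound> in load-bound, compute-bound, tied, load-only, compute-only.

step 1: A=compute:t0 B=load:t1 [compute-bound]

  0. 5=5c; end=5; A:t0 B:-
  1. max(6,8)=8c; end=13; A:t0 B:t1
  2. max(6,4)=6c; end=19; A:t2 B:t1
  3. max(5,8)=8c; end=27; A:t2 B:t3
  4. max(6,5)=6c; end=33; A:t4 B:t3
  5. max(8,9)=9c; end=42; A:t4 B:t5
  6. 9=9c; end=51; A:t4 B:t5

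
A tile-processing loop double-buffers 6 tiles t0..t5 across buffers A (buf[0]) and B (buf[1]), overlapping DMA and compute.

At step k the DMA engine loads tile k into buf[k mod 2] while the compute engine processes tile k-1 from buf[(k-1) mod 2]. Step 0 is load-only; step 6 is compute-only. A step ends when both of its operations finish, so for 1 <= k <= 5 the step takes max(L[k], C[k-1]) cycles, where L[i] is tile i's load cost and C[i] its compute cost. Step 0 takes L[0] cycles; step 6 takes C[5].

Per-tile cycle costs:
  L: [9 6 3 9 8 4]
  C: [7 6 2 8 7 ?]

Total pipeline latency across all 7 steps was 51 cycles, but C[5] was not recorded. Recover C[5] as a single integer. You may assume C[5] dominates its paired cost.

C[5] = 5

step 0 | dur = L[0]=9 = 9
step 1 | dur = max(L[1]=6, C[0]=7) = 7
step 2 | dur = max(L[2]=3, C[1]=6) = 6
step 3 | dur = max(L[3]=9, C[2]=2) = 9
step 4 | dur = max(L[4]=8, C[3]=8) = 8
step 5 | dur = max(L[5]=4, C[4]=7) = 7
step 6 | dur = C[5]=? = C[5]  (unknown; binding)
sum of known step durations = 46
dur[6] = total - known = 51 - 46 = 5
C[5] is the binding max in step 6, so C[5] = dur[6] = 5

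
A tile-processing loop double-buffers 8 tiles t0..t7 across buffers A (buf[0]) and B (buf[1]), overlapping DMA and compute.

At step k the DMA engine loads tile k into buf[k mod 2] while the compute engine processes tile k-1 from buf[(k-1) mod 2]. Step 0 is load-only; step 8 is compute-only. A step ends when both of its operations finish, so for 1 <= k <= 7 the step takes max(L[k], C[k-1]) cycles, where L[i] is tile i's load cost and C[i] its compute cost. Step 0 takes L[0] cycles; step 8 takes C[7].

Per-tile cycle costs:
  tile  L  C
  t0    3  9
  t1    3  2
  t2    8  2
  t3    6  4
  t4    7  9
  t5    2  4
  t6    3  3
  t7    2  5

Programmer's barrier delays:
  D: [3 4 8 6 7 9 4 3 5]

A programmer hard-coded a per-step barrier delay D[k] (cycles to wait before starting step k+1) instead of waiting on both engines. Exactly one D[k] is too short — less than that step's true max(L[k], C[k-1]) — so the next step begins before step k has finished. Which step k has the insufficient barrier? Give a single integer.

hazard at step 1

k=0 barrier L[0]=3→3c, D[0]=3 ok
k=1 barrier max(L[1]=3,C[0]=9)→9c, D[1]=4 SHORT
k=2 barrier max(L[2]=8,C[1]=2)→8c, D[2]=8 ok
k=3 barrier max(L[3]=6,C[2]=2)→6c, D[3]=6 ok
k=4 barrier max(L[4]=7,C[3]=4)→7c, D[4]=7 ok
k=5 barrier max(L[5]=2,C[4]=9)→9c, D[5]=9 ok
k=6 barrier max(L[6]=3,C[5]=4)→4c, D[6]=4 ok
k=7 barrier max(L[7]=2,C[6]=3)→3c, D[7]=3 ok
k=8 barrier C[7]=5→5c, D[8]=5 ok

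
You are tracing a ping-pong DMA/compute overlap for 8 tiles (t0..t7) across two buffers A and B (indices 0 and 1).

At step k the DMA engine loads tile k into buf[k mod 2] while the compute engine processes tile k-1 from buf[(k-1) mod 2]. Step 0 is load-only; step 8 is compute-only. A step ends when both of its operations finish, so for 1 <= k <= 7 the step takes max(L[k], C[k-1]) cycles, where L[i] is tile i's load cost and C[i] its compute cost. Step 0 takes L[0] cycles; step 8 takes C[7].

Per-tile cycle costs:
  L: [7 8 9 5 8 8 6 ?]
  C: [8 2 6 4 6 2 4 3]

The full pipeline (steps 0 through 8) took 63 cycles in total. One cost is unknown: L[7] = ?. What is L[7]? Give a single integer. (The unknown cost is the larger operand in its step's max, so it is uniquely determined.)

step 0 = dur = L[0]=7 = 7
step 1 = dur = max(L[1]=8, C[0]=8) = 8
step 2 = dur = max(L[2]=9, C[1]=2) = 9
step 3 = dur = max(L[3]=5, C[2]=6) = 6
step 4 = dur = max(L[4]=8, C[3]=4) = 8
step 5 = dur = max(L[5]=8, C[4]=6) = 8
step 6 = dur = max(L[6]=6, C[5]=2) = 6
step 7 = dur = max(L[7]=?, C[6]=4) = L[7]  (unknown; binding)
step 8 = dur = C[7]=3 = 3
sum of known step durations = 55
dur[7] = total - known = 63 - 55 = 8
L[7] is the binding max in step 7, so L[7] = dur[7] = 8

L[7] = 8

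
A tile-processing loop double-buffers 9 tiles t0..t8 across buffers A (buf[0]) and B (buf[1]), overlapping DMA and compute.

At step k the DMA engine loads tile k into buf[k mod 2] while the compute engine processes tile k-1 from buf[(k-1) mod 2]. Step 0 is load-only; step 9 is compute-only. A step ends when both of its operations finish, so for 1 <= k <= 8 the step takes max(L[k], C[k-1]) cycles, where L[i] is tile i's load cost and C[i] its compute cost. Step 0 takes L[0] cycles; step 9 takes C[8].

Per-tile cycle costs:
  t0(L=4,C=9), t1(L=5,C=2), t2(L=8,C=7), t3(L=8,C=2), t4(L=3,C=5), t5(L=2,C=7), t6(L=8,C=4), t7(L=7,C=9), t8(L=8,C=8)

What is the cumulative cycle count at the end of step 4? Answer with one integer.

[0] DMA t0→A (4c) ∥ CU idle ⇒ 4c, clock 4
[1] DMA t1→B (5c) ∥ CU A:t0 (9c) ⇒ 9c, clock 13
[2] DMA t2→A (8c) ∥ CU B:t1 (2c) ⇒ 8c, clock 21
[3] DMA t3→B (8c) ∥ CU A:t2 (7c) ⇒ 8c, clock 29
[4] DMA t4→A (3c) ∥ CU B:t3 (2c) ⇒ 3c, clock 32
[5] DMA t5→B (2c) ∥ CU A:t4 (5c) ⇒ 5c, clock 37
[6] DMA t6→A (8c) ∥ CU B:t5 (7c) ⇒ 8c, clock 45
[7] DMA t7→B (7c) ∥ CU A:t6 (4c) ⇒ 7c, clock 52
[8] DMA t8→A (8c) ∥ CU B:t7 (9c) ⇒ 9c, clock 61
[9] DMA idle ∥ CU A:t8 (8c) ⇒ 8c, clock 69

end_cycle[4] = 32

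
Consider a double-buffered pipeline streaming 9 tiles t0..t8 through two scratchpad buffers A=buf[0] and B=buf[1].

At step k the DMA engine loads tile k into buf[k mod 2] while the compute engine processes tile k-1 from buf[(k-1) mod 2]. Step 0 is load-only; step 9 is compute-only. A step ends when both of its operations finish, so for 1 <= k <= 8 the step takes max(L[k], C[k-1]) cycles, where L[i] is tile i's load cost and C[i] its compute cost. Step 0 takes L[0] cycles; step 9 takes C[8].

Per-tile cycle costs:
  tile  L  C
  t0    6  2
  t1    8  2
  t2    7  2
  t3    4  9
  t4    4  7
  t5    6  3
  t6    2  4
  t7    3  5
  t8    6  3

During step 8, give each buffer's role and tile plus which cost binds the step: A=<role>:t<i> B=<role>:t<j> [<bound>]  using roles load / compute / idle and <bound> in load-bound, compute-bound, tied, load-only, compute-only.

step 8: A=load:t8 B=compute:t7 [load-bound]

[0] DMA t0→A (6c) ∥ CU idle ⇒ 6c, clock 6
[1] DMA t1→B (8c) ∥ CU A:t0 (2c) ⇒ 8c, clock 14
[2] DMA t2→A (7c) ∥ CU B:t1 (2c) ⇒ 7c, clock 21
[3] DMA t3→B (4c) ∥ CU A:t2 (2c) ⇒ 4c, clock 25
[4] DMA t4→A (4c) ∥ CU B:t3 (9c) ⇒ 9c, clock 34
[5] DMA t5→B (6c) ∥ CU A:t4 (7c) ⇒ 7c, clock 41
[6] DMA t6→A (2c) ∥ CU B:t5 (3c) ⇒ 3c, clock 44
[7] DMA t7→B (3c) ∥ CU A:t6 (4c) ⇒ 4c, clock 48
[8] DMA t8→A (6c) ∥ CU B:t7 (5c) ⇒ 6c, clock 54
[9] DMA idle ∥ CU A:t8 (3c) ⇒ 3c, clock 57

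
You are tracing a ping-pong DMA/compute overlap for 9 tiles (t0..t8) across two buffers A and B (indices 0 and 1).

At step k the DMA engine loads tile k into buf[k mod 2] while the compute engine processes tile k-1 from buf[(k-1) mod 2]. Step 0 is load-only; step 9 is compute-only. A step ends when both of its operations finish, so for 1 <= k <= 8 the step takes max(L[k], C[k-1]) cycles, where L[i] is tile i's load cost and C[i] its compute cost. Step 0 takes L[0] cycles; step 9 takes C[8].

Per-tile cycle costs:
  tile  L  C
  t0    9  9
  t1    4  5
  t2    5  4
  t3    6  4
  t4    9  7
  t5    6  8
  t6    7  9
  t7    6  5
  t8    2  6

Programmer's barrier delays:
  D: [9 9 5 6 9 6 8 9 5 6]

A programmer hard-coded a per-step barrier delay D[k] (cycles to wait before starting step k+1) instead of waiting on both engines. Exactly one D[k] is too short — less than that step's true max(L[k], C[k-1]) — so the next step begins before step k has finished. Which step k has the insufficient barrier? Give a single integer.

hazard at step 5

[0] required=L[0]=9=9 vs D=9 ok
[1] required=max(L[1]=4,C[0]=9)=9 vs D=9 ok
[2] required=max(L[2]=5,C[1]=5)=5 vs D=5 ok
[3] required=max(L[3]=6,C[2]=4)=6 vs D=6 ok
[4] required=max(L[4]=9,C[3]=4)=9 vs D=9 ok
[5] required=max(L[5]=6,C[4]=7)=7 vs D=6 SHORT
[6] required=max(L[6]=7,C[5]=8)=8 vs D=8 ok
[7] required=max(L[7]=6,C[6]=9)=9 vs D=9 ok
[8] required=max(L[8]=2,C[7]=5)=5 vs D=5 ok
[9] required=C[8]=6=6 vs D=6 ok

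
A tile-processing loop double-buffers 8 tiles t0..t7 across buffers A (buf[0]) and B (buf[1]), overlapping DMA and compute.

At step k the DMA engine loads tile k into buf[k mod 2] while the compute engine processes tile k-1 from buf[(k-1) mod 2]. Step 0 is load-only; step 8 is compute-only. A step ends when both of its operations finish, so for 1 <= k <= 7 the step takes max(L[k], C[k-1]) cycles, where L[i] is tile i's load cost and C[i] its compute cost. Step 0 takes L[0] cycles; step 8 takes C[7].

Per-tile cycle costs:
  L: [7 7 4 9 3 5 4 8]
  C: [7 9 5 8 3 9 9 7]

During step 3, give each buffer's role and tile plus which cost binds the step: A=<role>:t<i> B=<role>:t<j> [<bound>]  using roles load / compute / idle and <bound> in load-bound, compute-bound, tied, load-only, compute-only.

step 3: A=compute:t2 B=load:t3 [load-bound]

[0] DMA t0→A (7c) ∥ CU idle ⇒ 7c, clock 7
[1] DMA t1→B (7c) ∥ CU A:t0 (7c) ⇒ 7c, clock 14
[2] DMA t2→A (4c) ∥ CU B:t1 (9c) ⇒ 9c, clock 23
[3] DMA t3→B (9c) ∥ CU A:t2 (5c) ⇒ 9c, clock 32
[4] DMA t4→A (3c) ∥ CU B:t3 (8c) ⇒ 8c, clock 40
[5] DMA t5→B (5c) ∥ CU A:t4 (3c) ⇒ 5c, clock 45
[6] DMA t6→A (4c) ∥ CU B:t5 (9c) ⇒ 9c, clock 54
[7] DMA t7→B (8c) ∥ CU A:t6 (9c) ⇒ 9c, clock 63
[8] DMA idle ∥ CU B:t7 (7c) ⇒ 7c, clock 70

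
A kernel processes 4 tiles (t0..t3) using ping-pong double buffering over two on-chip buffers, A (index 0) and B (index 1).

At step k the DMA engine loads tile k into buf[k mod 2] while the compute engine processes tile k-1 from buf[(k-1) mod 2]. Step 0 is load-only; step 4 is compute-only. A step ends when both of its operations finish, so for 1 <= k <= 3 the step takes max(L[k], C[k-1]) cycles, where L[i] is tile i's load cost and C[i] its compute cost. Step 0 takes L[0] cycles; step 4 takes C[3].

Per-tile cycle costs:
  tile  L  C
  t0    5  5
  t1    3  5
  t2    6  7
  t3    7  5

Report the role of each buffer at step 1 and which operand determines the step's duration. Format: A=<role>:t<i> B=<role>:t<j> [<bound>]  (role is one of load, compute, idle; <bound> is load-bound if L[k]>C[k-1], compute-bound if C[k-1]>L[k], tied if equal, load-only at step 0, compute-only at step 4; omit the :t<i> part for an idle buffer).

step 1: A=compute:t0 B=load:t1 [compute-bound]

[0] DMA t0→A (5c) ∥ CU idle ⇒ 5c, clock 5
[1] DMA t1→B (3c) ∥ CU A:t0 (5c) ⇒ 5c, clock 10
[2] DMA t2→A (6c) ∥ CU B:t1 (5c) ⇒ 6c, clock 16
[3] DMA t3→B (7c) ∥ CU A:t2 (7c) ⇒ 7c, clock 23
[4] DMA idle ∥ CU B:t3 (5c) ⇒ 5c, clock 28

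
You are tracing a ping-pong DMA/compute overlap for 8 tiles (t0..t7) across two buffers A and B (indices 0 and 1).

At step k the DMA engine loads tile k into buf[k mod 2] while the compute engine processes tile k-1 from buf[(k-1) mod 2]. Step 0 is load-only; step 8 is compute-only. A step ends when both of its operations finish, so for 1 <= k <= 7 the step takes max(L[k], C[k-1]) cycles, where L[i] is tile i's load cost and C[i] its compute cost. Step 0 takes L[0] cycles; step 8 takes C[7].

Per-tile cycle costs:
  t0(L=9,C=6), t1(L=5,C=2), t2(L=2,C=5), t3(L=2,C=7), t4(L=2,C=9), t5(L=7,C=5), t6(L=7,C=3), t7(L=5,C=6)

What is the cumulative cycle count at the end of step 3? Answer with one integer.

end_cycle[3] = 22

step 0: L[0]=9 → dur=9, Σ=9 | A=load:t0 B=idle [load-only]
step 1: L[1]=5 C[0]=6 → dur=6, Σ=15 | A=compute:t0 B=load:t1 [compute-bound]
step 2: L[2]=2 C[1]=2 → dur=2, Σ=17 | A=load:t2 B=compute:t1 [tied]
step 3: L[3]=2 C[2]=5 → dur=5, Σ=22 | A=compute:t2 B=load:t3 [compute-bound]
step 4: L[4]=2 C[3]=7 → dur=7, Σ=29 | A=load:t4 B=compute:t3 [compute-bound]
step 5: L[5]=7 C[4]=9 → dur=9, Σ=38 | A=compute:t4 B=load:t5 [compute-bound]
step 6: L[6]=7 C[5]=5 → dur=7, Σ=45 | A=load:t6 B=compute:t5 [load-bound]
step 7: L[7]=5 C[6]=3 → dur=5, Σ=50 | A=compute:t6 B=load:t7 [load-bound]
step 8: C[7]=6 → dur=6, Σ=56 | A=idle B=compute:t7 [compute-only]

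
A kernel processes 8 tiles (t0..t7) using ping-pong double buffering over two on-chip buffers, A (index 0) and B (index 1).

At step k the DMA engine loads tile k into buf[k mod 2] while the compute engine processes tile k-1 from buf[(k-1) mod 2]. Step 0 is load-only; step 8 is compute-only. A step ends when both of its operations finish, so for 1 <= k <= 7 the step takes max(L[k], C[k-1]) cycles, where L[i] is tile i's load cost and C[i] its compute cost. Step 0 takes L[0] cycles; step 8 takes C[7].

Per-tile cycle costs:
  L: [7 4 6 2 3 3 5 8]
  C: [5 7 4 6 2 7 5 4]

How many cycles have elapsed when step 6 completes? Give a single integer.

end_cycle[6] = 39

step 0: L[0]=7 → dur=7, Σ=7 | A=load:t0 B=idle [load-only]
step 1: L[1]=4 C[0]=5 → dur=5, Σ=12 | A=compute:t0 B=load:t1 [compute-bound]
step 2: L[2]=6 C[1]=7 → dur=7, Σ=19 | A=load:t2 B=compute:t1 [compute-bound]
step 3: L[3]=2 C[2]=4 → dur=4, Σ=23 | A=compute:t2 B=load:t3 [compute-bound]
step 4: L[4]=3 C[3]=6 → dur=6, Σ=29 | A=load:t4 B=compute:t3 [compute-bound]
step 5: L[5]=3 C[4]=2 → dur=3, Σ=32 | A=compute:t4 B=load:t5 [load-bound]
step 6: L[6]=5 C[5]=7 → dur=7, Σ=39 | A=load:t6 B=compute:t5 [compute-bound]
step 7: L[7]=8 C[6]=5 → dur=8, Σ=47 | A=compute:t6 B=load:t7 [load-bound]
step 8: C[7]=4 → dur=4, Σ=51 | A=idle B=compute:t7 [compute-only]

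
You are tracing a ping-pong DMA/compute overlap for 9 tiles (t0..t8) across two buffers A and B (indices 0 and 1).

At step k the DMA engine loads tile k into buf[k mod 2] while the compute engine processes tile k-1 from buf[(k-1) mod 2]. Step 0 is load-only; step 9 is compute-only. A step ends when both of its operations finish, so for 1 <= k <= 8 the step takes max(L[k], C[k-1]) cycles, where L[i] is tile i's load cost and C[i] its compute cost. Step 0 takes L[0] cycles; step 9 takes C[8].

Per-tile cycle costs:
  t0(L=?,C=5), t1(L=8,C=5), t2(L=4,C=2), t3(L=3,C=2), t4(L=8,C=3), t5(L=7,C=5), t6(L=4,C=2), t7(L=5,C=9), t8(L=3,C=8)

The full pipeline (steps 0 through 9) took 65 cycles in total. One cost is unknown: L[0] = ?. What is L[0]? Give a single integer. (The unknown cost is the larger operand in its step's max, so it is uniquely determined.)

step 0 → dur = L[0]=? = L[0]  (unknown; binding)
step 1 → dur = max(L[1]=8, C[0]=5) = 8
step 2 → dur = max(L[2]=4, C[1]=5) = 5
step 3 → dur = max(L[3]=3, C[2]=2) = 3
step 4 → dur = max(L[4]=8, C[3]=2) = 8
step 5 → dur = max(L[5]=7, C[4]=3) = 7
step 6 → dur = max(L[6]=4, C[5]=5) = 5
step 7 → dur = max(L[7]=5, C[6]=2) = 5
step 8 → dur = max(L[8]=3, C[7]=9) = 9
step 9 → dur = C[8]=8 = 8
sum of known step durations = 58
dur[0] = total - known = 65 - 58 = 7
L[0] is the binding max in step 0, so L[0] = dur[0] = 7

L[0] = 7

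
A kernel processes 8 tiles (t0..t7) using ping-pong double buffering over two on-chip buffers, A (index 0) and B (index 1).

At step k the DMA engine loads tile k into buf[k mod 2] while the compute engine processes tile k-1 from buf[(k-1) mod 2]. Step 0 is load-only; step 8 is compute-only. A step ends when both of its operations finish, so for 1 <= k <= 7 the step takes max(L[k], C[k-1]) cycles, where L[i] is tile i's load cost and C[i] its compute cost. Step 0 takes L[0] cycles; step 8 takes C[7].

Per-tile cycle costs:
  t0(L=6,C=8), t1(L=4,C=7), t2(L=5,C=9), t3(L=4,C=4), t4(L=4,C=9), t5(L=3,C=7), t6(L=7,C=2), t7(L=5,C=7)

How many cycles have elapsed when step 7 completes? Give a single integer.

end_cycle[7] = 55

  0. 6=6c; end=6; A:t0 B:-
  1. max(4,8)=8c; end=14; A:t0 B:t1
  2. max(5,7)=7c; end=21; A:t2 B:t1
  3. max(4,9)=9c; end=30; A:t2 B:t3
  4. max(4,4)=4c; end=34; A:t4 B:t3
  5. max(3,9)=9c; end=43; A:t4 B:t5
  6. max(7,7)=7c; end=50; A:t6 B:t5
  7. max(5,2)=5c; end=55; A:t6 B:t7
  8. 7=7c; end=62; A:t6 B:t7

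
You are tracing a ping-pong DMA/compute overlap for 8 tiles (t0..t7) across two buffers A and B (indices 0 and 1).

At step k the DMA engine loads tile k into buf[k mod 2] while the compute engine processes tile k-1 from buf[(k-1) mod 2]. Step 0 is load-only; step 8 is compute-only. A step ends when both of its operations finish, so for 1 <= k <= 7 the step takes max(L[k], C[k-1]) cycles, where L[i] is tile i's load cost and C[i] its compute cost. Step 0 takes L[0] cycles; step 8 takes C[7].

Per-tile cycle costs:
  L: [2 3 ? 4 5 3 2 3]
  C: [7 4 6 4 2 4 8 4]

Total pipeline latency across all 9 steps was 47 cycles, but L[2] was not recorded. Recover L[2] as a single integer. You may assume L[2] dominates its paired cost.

step 0 → dur = L[0]=2 = 2
step 1 → dur = max(L[1]=3, C[0]=7) = 7
step 2 → dur = max(L[2]=?, C[1]=4) = L[2]  (unknown; binding)
step 3 → dur = max(L[3]=4, C[2]=6) = 6
step 4 → dur = max(L[4]=5, C[3]=4) = 5
step 5 → dur = max(L[5]=3, C[4]=2) = 3
step 6 → dur = max(L[6]=2, C[5]=4) = 4
step 7 → dur = max(L[7]=3, C[6]=8) = 8
step 8 → dur = C[7]=4 = 4
sum of known step durations = 39
dur[2] = total - known = 47 - 39 = 8
L[2] is the binding max in step 2, so L[2] = dur[2] = 8

L[2] = 8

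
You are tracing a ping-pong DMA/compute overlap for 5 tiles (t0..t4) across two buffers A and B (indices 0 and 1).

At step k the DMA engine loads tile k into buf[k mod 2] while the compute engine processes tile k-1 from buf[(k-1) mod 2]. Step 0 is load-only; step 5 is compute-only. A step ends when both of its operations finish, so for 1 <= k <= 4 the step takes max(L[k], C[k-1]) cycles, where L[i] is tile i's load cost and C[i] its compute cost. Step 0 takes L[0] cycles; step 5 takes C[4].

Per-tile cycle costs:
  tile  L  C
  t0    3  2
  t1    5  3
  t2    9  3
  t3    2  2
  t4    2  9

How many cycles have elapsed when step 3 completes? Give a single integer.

end_cycle[3] = 20

  0. 3=3c; end=3; A:t0 B:-
  1. max(5,2)=5c; end=8; A:t0 B:t1
  2. max(9,3)=9c; end=17; A:t2 B:t1
  3. max(2,3)=3c; end=20; A:t2 B:t3
  4. max(2,2)=2c; end=22; A:t4 B:t3
  5. 9=9c; end=31; A:t4 B:t3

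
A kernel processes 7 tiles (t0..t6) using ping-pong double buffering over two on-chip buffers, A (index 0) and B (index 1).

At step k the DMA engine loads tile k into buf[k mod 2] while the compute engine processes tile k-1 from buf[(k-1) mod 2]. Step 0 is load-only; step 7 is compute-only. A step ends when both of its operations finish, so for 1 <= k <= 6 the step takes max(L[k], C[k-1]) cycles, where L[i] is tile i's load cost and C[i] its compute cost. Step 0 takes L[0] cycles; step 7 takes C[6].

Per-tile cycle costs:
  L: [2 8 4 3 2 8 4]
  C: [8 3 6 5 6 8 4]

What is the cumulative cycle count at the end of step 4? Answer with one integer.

end_cycle[4] = 25

step 0: L[0]=2 → dur=2, Σ=2 | A=load:t0 B=idle [load-only]
step 1: L[1]=8 C[0]=8 → dur=8, Σ=10 | A=compute:t0 B=load:t1 [tied]
step 2: L[2]=4 C[1]=3 → dur=4, Σ=14 | A=load:t2 B=compute:t1 [load-bound]
step 3: L[3]=3 C[2]=6 → dur=6, Σ=20 | A=compute:t2 B=load:t3 [compute-bound]
step 4: L[4]=2 C[3]=5 → dur=5, Σ=25 | A=load:t4 B=compute:t3 [compute-bound]
step 5: L[5]=8 C[4]=6 → dur=8, Σ=33 | A=compute:t4 B=load:t5 [load-bound]
step 6: L[6]=4 C[5]=8 → dur=8, Σ=41 | A=load:t6 B=compute:t5 [compute-bound]
step 7: C[6]=4 → dur=4, Σ=45 | A=compute:t6 B=idle [compute-only]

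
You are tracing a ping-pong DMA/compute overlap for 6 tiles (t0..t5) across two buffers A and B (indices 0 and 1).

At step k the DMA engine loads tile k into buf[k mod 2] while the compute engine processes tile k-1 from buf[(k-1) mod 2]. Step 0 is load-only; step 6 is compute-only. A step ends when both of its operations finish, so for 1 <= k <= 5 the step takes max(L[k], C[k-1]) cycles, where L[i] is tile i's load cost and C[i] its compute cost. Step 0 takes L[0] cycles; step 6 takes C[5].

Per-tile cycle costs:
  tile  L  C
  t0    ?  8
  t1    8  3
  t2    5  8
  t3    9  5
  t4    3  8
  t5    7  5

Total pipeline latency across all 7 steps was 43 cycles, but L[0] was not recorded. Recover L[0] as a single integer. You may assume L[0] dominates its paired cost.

L[0] = 3

step 0 = dur = L[0]=? = L[0]  (unknown; binding)
step 1 = dur = max(L[1]=8, C[0]=8) = 8
step 2 = dur = max(L[2]=5, C[1]=3) = 5
step 3 = dur = max(L[3]=9, C[2]=8) = 9
step 4 = dur = max(L[4]=3, C[3]=5) = 5
step 5 = dur = max(L[5]=7, C[4]=8) = 8
step 6 = dur = C[5]=5 = 5
sum of known step durations = 40
dur[0] = total - known = 43 - 40 = 3
L[0] is the binding max in step 0, so L[0] = dur[0] = 3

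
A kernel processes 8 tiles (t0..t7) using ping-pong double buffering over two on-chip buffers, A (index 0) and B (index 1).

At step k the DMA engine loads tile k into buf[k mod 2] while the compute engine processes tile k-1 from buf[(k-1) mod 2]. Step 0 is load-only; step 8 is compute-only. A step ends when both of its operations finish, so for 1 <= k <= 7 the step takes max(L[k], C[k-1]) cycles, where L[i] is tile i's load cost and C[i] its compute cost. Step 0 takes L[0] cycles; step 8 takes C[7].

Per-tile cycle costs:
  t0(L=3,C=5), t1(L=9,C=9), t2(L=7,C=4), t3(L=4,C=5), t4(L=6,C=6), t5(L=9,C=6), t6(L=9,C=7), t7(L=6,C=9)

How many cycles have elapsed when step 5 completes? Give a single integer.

end_cycle[5] = 40

[0] DMA t0→A (3c) ∥ CU idle ⇒ 3c, clock 3
[1] DMA t1→B (9c) ∥ CU A:t0 (5c) ⇒ 9c, clock 12
[2] DMA t2→A (7c) ∥ CU B:t1 (9c) ⇒ 9c, clock 21
[3] DMA t3→B (4c) ∥ CU A:t2 (4c) ⇒ 4c, clock 25
[4] DMA t4→A (6c) ∥ CU B:t3 (5c) ⇒ 6c, clock 31
[5] DMA t5→B (9c) ∥ CU A:t4 (6c) ⇒ 9c, clock 40
[6] DMA t6→A (9c) ∥ CU B:t5 (6c) ⇒ 9c, clock 49
[7] DMA t7→B (6c) ∥ CU A:t6 (7c) ⇒ 7c, clock 56
[8] DMA idle ∥ CU B:t7 (9c) ⇒ 9c, clock 65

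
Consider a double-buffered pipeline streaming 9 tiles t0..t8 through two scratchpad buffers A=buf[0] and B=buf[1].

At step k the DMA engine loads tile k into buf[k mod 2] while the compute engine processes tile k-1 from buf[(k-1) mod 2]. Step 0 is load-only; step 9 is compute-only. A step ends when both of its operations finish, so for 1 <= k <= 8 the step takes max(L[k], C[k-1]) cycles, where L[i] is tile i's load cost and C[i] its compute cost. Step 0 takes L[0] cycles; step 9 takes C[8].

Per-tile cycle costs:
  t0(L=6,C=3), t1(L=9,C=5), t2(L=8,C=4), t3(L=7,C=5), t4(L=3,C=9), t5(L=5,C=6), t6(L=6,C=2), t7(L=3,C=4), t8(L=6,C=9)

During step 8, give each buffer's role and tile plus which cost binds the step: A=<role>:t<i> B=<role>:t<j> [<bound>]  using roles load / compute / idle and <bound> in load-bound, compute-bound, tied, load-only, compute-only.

  0. 6=6c; end=6; A:t0 B:-
  1. max(9,3)=9c; end=15; A:t0 B:t1
  2. max(8,5)=8c; end=23; A:t2 B:t1
  3. max(7,4)=7c; end=30; A:t2 B:t3
  4. max(3,5)=5c; end=35; A:t4 B:t3
  5. max(5,9)=9c; end=44; A:t4 B:t5
  6. max(6,6)=6c; end=50; A:t6 B:t5
  7. max(3,2)=3c; end=53; A:t6 B:t7
  8. max(6,4)=6c; end=59; A:t8 B:t7
  9. 9=9c; end=68; A:t8 B:t7

step 8: A=load:t8 B=compute:t7 [load-bound]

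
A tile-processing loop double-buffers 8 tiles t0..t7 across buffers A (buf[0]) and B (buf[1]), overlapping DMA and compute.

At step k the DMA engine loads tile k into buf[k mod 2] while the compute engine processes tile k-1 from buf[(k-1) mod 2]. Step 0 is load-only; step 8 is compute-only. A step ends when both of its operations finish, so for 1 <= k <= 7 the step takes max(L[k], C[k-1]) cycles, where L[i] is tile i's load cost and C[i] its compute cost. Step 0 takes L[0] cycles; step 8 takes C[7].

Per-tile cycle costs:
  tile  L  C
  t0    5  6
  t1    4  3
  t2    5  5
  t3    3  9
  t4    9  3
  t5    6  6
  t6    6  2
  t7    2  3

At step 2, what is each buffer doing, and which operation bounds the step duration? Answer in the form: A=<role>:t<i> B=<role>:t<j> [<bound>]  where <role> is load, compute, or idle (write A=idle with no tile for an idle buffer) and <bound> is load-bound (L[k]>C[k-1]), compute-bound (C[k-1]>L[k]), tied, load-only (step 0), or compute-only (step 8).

  0. 5=5c; end=5; A:t0 B:-
  1. max(4,6)=6c; end=11; A:t0 B:t1
  2. max(5,3)=5c; end=16; A:t2 B:t1
  3. max(3,5)=5c; end=21; A:t2 B:t3
  4. max(9,9)=9c; end=30; A:t4 B:t3
  5. max(6,3)=6c; end=36; A:t4 B:t5
  6. max(6,6)=6c; end=42; A:t6 B:t5
  7. max(2,2)=2c; end=44; A:t6 B:t7
  8. 3=3c; end=47; A:t6 B:t7

step 2: A=load:t2 B=compute:t1 [load-bound]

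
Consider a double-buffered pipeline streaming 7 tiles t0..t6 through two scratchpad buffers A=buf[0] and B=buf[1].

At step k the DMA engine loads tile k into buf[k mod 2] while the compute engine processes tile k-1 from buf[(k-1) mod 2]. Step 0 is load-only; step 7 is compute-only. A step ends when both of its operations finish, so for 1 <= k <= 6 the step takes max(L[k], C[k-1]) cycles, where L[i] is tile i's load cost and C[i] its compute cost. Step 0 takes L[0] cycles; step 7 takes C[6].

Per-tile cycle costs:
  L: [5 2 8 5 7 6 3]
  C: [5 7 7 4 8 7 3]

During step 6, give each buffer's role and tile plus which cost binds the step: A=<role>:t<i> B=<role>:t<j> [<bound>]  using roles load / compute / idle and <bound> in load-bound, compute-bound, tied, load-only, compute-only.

  0. 5=5c; end=5; A:t0 B:-
  1. max(2,5)=5c; end=10; A:t0 B:t1
  2. max(8,7)=8c; end=18; A:t2 B:t1
  3. max(5,7)=7c; end=25; A:t2 B:t3
  4. max(7,4)=7c; end=32; A:t4 B:t3
  5. max(6,8)=8c; end=40; A:t4 B:t5
  6. max(3,7)=7c; end=47; A:t6 B:t5
  7. 3=3c; end=50; A:t6 B:t5

step 6: A=load:t6 B=compute:t5 [compute-bound]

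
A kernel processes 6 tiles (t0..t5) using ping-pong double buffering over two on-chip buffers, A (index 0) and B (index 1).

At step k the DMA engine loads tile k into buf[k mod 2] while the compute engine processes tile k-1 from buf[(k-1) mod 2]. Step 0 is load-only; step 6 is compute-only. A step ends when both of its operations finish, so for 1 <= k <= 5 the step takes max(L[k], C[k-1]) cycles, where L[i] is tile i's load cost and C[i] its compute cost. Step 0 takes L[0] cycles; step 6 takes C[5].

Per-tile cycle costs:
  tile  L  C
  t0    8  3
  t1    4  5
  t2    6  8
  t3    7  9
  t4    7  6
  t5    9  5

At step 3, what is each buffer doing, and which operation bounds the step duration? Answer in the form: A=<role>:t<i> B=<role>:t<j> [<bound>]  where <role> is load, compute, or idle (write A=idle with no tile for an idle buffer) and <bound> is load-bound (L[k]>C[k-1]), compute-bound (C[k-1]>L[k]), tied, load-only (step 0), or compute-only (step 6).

step 3: A=compute:t2 B=load:t3 [compute-bound]

step 0: L[0]=8 → dur=8, Σ=8 | A=load:t0 B=idle [load-only]
step 1: L[1]=4 C[0]=3 → dur=4, Σ=12 | A=compute:t0 B=load:t1 [load-bound]
step 2: L[2]=6 C[1]=5 → dur=6, Σ=18 | A=load:t2 B=compute:t1 [load-bound]
step 3: L[3]=7 C[2]=8 → dur=8, Σ=26 | A=compute:t2 B=load:t3 [compute-bound]
step 4: L[4]=7 C[3]=9 → dur=9, Σ=35 | A=load:t4 B=compute:t3 [compute-bound]
step 5: L[5]=9 C[4]=6 → dur=9, Σ=44 | A=compute:t4 B=load:t5 [load-bound]
step 6: C[5]=5 → dur=5, Σ=49 | A=idle B=compute:t5 [compute-only]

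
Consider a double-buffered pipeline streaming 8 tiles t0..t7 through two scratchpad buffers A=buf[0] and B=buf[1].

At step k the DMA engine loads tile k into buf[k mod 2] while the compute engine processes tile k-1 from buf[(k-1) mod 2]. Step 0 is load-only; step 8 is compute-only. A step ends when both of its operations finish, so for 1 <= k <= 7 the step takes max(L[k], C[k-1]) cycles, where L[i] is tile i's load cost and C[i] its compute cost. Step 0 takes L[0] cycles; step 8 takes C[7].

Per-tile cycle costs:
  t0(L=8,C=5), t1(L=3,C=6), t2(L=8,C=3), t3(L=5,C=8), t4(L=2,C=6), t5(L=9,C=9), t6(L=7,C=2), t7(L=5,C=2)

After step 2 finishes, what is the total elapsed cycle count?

k=0 load=t0/8c comp=- wait=8 total=8
k=1 load=t1/3c comp=t0/5c wait=5 total=13
k=2 load=t2/8c comp=t1/6c wait=8 total=21
k=3 load=t3/5c comp=t2/3c wait=5 total=26
k=4 load=t4/2c comp=t3/8c wait=8 total=34
k=5 load=t5/9c comp=t4/6c wait=9 total=43
k=6 load=t6/7c comp=t5/9c wait=9 total=52
k=7 load=t7/5c comp=t6/2c wait=5 total=57
k=8 load=- comp=t7/2c wait=2 total=59

end_cycle[2] = 21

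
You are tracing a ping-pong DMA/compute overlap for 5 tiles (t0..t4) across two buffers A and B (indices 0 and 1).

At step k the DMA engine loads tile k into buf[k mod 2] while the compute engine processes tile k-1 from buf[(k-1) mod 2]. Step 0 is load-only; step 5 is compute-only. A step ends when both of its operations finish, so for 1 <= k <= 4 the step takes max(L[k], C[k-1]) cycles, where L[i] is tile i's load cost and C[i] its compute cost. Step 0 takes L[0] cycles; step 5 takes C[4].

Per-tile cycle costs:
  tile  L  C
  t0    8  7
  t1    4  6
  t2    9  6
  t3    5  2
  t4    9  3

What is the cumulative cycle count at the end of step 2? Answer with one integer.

  0. 8=8c; end=8; A:t0 B:-
  1. max(4,7)=7c; end=15; A:t0 B:t1
  2. max(9,6)=9c; end=24; A:t2 B:t1
  3. max(5,6)=6c; end=30; A:t2 B:t3
  4. max(9,2)=9c; end=39; A:t4 B:t3
  5. 3=3c; end=42; A:t4 B:t3

end_cycle[2] = 24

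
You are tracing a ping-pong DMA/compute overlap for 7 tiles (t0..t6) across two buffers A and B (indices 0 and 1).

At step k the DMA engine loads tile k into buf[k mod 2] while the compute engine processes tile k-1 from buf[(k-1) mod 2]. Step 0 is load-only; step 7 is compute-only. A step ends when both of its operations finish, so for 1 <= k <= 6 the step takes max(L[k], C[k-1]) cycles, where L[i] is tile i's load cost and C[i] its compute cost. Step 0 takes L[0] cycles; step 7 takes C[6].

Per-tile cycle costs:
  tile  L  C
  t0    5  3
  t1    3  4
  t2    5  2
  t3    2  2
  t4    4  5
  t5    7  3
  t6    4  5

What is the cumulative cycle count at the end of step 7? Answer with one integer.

end_cycle[7] = 35

  0. 5=5c; end=5; A:t0 B:-
  1. max(3,3)=3c; end=8; A:t0 B:t1
  2. max(5,4)=5c; end=13; A:t2 B:t1
  3. max(2,2)=2c; end=15; A:t2 B:t3
  4. max(4,2)=4c; end=19; A:t4 B:t3
  5. max(7,5)=7c; end=26; A:t4 B:t5
  6. max(4,3)=4c; end=30; A:t6 B:t5
  7. 5=5c; end=35; A:t6 B:t5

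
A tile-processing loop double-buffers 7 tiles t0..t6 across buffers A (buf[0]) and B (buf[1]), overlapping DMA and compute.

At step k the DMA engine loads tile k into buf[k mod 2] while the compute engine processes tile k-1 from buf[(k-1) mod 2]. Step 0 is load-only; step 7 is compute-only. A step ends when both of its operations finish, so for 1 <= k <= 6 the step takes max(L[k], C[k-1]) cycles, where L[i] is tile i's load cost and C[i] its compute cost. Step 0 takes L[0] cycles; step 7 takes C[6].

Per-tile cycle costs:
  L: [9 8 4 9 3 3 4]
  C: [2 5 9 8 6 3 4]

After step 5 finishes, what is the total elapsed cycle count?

  0. 9=9c; end=9; A:t0 B:-
  1. max(8,2)=8c; end=17; A:t0 B:t1
  2. max(4,5)=5c; end=22; A:t2 B:t1
  3. max(9,9)=9c; end=31; A:t2 B:t3
  4. max(3,8)=8c; end=39; A:t4 B:t3
  5. max(3,6)=6c; end=45; A:t4 B:t5
  6. max(4,3)=4c; end=49; A:t6 B:t5
  7. 4=4c; end=53; A:t6 B:t5

end_cycle[5] = 45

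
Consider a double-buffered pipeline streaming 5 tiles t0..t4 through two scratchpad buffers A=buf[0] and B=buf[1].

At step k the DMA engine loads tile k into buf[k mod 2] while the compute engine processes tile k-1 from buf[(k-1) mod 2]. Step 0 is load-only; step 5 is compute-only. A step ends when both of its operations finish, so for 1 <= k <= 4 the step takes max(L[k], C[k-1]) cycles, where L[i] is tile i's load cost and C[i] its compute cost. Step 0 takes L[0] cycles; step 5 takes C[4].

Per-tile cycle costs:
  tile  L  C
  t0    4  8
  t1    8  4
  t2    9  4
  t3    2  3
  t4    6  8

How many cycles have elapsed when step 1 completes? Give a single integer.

k=0 load=t0/4c comp=- wait=4 total=4
k=1 load=t1/8c comp=t0/8c wait=8 total=12
k=2 load=t2/9c comp=t1/4c wait=9 total=21
k=3 load=t3/2c comp=t2/4c wait=4 total=25
k=4 load=t4/6c comp=t3/3c wait=6 total=31
k=5 load=- comp=t4/8c wait=8 total=39

end_cycle[1] = 12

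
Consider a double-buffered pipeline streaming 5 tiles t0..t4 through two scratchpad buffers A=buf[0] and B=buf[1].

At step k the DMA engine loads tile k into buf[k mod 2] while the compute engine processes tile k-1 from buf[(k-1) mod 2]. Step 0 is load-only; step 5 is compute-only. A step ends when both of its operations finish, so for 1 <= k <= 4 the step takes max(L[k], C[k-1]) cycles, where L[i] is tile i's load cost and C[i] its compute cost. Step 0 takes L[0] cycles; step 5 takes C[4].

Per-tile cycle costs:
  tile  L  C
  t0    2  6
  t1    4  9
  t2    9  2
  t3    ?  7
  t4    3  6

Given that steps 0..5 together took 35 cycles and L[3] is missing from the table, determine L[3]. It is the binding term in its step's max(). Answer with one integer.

L[3] = 5

step 0 = dur = L[0]=2 = 2
step 1 = dur = max(L[1]=4, C[0]=6) = 6
step 2 = dur = max(L[2]=9, C[1]=9) = 9
step 3 = dur = max(L[3]=?, C[2]=2) = L[3]  (unknown; binding)
step 4 = dur = max(L[4]=3, C[3]=7) = 7
step 5 = dur = C[4]=6 = 6
sum of known step durations = 30
dur[3] = total - known = 35 - 30 = 5
L[3] is the binding max in step 3, so L[3] = dur[3] = 5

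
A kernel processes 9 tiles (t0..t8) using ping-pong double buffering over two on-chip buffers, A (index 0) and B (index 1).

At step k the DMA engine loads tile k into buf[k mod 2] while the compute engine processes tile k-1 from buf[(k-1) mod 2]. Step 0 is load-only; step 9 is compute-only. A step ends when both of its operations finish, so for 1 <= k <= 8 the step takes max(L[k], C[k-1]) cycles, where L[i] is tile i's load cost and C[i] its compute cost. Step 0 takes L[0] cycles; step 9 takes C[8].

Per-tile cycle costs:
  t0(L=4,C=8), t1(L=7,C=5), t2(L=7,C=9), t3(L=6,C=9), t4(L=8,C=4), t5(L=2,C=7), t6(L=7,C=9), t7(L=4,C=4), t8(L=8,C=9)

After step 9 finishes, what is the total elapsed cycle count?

end_cycle[9] = 74

[0] DMA t0→A (4c) ∥ CU idle ⇒ 4c, clock 4
[1] DMA t1→B (7c) ∥ CU A:t0 (8c) ⇒ 8c, clock 12
[2] DMA t2→A (7c) ∥ CU B:t1 (5c) ⇒ 7c, clock 19
[3] DMA t3→B (6c) ∥ CU A:t2 (9c) ⇒ 9c, clock 28
[4] DMA t4→A (8c) ∥ CU B:t3 (9c) ⇒ 9c, clock 37
[5] DMA t5→B (2c) ∥ CU A:t4 (4c) ⇒ 4c, clock 41
[6] DMA t6→A (7c) ∥ CU B:t5 (7c) ⇒ 7c, clock 48
[7] DMA t7→B (4c) ∥ CU A:t6 (9c) ⇒ 9c, clock 57
[8] DMA t8→A (8c) ∥ CU B:t7 (4c) ⇒ 8c, clock 65
[9] DMA idle ∥ CU A:t8 (9c) ⇒ 9c, clock 74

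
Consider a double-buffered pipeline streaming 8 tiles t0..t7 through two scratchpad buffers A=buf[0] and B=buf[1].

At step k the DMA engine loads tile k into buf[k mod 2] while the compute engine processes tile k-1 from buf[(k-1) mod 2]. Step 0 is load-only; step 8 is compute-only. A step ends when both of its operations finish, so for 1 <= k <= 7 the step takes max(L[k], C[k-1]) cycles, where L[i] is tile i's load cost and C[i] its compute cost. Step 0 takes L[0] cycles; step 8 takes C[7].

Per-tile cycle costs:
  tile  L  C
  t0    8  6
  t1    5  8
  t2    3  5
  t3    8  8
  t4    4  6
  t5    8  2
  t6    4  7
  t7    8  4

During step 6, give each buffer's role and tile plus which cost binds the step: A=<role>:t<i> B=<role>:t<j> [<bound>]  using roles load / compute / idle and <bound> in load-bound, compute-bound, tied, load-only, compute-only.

k=0 load=t0/8c comp=- wait=8 total=8
k=1 load=t1/5c comp=t0/6c wait=6 total=14
k=2 load=t2/3c comp=t1/8c wait=8 total=22
k=3 load=t3/8c comp=t2/5c wait=8 total=30
k=4 load=t4/4c comp=t3/8c wait=8 total=38
k=5 load=t5/8c comp=t4/6c wait=8 total=46
k=6 load=t6/4c comp=t5/2c wait=4 total=50
k=7 load=t7/8c comp=t6/7c wait=8 total=58
k=8 load=- comp=t7/4c wait=4 total=62

step 6: A=load:t6 B=compute:t5 [load-bound]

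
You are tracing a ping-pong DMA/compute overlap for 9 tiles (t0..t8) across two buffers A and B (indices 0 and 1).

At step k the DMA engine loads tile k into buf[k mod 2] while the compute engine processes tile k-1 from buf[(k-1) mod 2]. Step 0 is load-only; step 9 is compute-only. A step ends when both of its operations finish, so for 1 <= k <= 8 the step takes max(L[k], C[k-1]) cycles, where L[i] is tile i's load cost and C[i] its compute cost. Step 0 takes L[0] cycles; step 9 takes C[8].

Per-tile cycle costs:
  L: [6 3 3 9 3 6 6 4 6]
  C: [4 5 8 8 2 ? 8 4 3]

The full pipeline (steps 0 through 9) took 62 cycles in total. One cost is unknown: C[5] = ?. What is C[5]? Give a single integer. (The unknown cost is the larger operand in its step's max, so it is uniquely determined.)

step 0 = dur = L[0]=6 = 6
step 1 = dur = max(L[1]=3, C[0]=4) = 4
step 2 = dur = max(L[2]=3, C[1]=5) = 5
step 3 = dur = max(L[3]=9, C[2]=8) = 9
step 4 = dur = max(L[4]=3, C[3]=8) = 8
step 5 = dur = max(L[5]=6, C[4]=2) = 6
step 6 = dur = max(L[6]=6, C[5]=?) = C[5]  (unknown; binding)
step 7 = dur = max(L[7]=4, C[6]=8) = 8
step 8 = dur = max(L[8]=6, C[7]=4) = 6
step 9 = dur = C[8]=3 = 3
sum of known step durations = 55
dur[6] = total - known = 62 - 55 = 7
C[5] is the binding max in step 6, so C[5] = dur[6] = 7

C[5] = 7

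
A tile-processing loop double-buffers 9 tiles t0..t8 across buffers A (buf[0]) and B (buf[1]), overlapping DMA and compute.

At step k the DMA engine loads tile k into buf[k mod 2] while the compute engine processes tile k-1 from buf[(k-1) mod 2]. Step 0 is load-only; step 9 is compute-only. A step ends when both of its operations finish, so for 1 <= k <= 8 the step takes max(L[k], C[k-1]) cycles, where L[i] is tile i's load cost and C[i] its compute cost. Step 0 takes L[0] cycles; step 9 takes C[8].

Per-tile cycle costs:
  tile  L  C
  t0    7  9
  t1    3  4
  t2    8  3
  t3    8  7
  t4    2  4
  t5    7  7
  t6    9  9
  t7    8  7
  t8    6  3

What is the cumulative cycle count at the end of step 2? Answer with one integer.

end_cycle[2] = 24

[0] DMA t0→A (7c) ∥ CU idle ⇒ 7c, clock 7
[1] DMA t1→B (3c) ∥ CU A:t0 (9c) ⇒ 9c, clock 16
[2] DMA t2→A (8c) ∥ CU B:t1 (4c) ⇒ 8c, clock 24
[3] DMA t3→B (8c) ∥ CU A:t2 (3c) ⇒ 8c, clock 32
[4] DMA t4→A (2c) ∥ CU B:t3 (7c) ⇒ 7c, clock 39
[5] DMA t5→B (7c) ∥ CU A:t4 (4c) ⇒ 7c, clock 46
[6] DMA t6→A (9c) ∥ CU B:t5 (7c) ⇒ 9c, clock 55
[7] DMA t7→B (8c) ∥ CU A:t6 (9c) ⇒ 9c, clock 64
[8] DMA t8→A (6c) ∥ CU B:t7 (7c) ⇒ 7c, clock 71
[9] DMA idle ∥ CU A:t8 (3c) ⇒ 3c, clock 74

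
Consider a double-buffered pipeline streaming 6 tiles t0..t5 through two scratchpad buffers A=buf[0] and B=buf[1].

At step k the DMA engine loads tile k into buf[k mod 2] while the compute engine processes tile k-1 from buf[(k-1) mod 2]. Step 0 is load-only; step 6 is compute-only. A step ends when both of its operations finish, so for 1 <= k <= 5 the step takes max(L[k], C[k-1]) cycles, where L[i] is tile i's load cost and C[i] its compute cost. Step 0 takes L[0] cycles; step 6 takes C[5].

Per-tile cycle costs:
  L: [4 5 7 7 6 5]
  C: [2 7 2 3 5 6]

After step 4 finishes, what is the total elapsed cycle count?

end_cycle[4] = 29

  0. 4=4c; end=4; A:t0 B:-
  1. max(5,2)=5c; end=9; A:t0 B:t1
  2. max(7,7)=7c; end=16; A:t2 B:t1
  3. max(7,2)=7c; end=23; A:t2 B:t3
  4. max(6,3)=6c; end=29; A:t4 B:t3
  5. max(5,5)=5c; end=34; A:t4 B:t5
  6. 6=6c; end=40; A:t4 B:t5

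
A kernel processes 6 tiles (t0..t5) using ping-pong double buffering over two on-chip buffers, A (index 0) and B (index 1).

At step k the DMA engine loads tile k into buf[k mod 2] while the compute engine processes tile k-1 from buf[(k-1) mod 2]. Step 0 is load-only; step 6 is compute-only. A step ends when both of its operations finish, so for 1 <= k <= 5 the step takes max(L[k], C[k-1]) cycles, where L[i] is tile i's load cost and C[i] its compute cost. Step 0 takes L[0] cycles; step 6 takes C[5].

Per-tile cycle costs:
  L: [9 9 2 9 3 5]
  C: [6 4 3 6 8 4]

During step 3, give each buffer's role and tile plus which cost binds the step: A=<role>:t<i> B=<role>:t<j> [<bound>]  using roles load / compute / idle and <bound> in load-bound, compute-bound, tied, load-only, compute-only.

k=0 load=t0/9c comp=- wait=9 total=9
k=1 load=t1/9c comp=t0/6c wait=9 total=18
k=2 load=t2/2c comp=t1/4c wait=4 total=22
k=3 load=t3/9c comp=t2/3c wait=9 total=31
k=4 load=t4/3c comp=t3/6c wait=6 total=37
k=5 load=t5/5c comp=t4/8c wait=8 total=45
k=6 load=- comp=t5/4c wait=4 total=49

step 3: A=compute:t2 B=load:t3 [load-bound]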